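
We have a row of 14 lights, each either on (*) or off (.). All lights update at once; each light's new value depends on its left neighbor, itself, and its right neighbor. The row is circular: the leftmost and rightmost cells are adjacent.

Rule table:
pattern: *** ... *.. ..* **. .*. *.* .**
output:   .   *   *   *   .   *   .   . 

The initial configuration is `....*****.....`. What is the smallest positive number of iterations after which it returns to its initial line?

****.....*****
....*****.....

2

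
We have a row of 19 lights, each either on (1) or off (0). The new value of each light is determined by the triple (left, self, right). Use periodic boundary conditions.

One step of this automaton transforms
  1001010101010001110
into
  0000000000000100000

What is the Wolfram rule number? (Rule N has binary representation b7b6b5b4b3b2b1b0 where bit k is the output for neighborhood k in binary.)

1

position 16: 111 → 0  (bit 7 = 0)
position 17: 110 → 0  (bit 6 = 0)
position 4: 101 → 0  (bit 5 = 0)
position 1: 100 → 0  (bit 4 = 0)
position 15: 011 → 0  (bit 3 = 0)
position 0: 010 → 0  (bit 2 = 0)
position 2: 001 → 0  (bit 1 = 0)
position 13: 000 → 1  (bit 0 = 1)
bits b7..b0 = 00000001 = 1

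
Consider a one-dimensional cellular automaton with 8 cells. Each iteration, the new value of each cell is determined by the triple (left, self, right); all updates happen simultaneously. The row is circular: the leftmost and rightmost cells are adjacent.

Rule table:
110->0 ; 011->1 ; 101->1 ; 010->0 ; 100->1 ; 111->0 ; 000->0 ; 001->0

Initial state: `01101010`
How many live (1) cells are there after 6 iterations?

4

01010101
10101010
01010101  (repeats iteration 1; period 2)
iteration 6: 10101010
count of 1: 4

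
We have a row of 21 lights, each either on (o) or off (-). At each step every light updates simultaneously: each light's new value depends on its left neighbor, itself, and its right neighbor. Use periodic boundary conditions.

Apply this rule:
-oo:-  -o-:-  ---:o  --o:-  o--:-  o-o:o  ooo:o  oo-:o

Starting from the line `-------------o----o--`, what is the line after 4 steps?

--ooooooooooo-oo---oo

oooooooooooo---oo---o
oooooooooooo-o--o-o--
-oooooooooooo----o---
--ooooooooooo-oo---oo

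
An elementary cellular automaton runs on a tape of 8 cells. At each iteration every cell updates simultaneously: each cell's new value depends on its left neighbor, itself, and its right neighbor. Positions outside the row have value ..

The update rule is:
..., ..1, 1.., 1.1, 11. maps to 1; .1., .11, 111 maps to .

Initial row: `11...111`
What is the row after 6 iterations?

1.111.11

.1111..1
1...111.
.111..11
1..111.1
.11..11.
1.111.11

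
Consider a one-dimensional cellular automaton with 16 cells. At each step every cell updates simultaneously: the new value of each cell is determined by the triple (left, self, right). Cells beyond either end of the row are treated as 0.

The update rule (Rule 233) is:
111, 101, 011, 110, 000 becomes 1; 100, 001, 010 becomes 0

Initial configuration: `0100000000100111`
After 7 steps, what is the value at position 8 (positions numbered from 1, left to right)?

1

0001111110000111
1101111110110111
1111111111111111
1111111111111111  (fixed point — unchanged through step 7)
position 8 holds 1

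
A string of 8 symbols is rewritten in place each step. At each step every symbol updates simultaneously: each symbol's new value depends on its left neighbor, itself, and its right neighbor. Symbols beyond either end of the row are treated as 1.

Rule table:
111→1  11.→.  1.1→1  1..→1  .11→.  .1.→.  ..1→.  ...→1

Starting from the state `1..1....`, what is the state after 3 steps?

.1.1..1.

.1..111.
1.1..1.1
.1.1..1.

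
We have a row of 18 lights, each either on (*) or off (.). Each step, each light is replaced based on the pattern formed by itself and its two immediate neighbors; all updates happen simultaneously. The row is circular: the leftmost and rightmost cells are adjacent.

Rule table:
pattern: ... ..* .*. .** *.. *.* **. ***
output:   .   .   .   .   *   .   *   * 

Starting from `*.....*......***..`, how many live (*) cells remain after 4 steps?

.*.....*......***.
..*.....*......***
*..*.....*......**
**..*.....*......*
count of *: 5

5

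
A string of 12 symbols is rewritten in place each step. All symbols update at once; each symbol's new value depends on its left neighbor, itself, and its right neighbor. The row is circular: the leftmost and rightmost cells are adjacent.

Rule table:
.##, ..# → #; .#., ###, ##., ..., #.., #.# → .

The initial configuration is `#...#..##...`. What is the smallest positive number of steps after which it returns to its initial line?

...#..##...#
..#..##...#.
.#..##...#..
#..##...#...
..##...#...#
.##...#...#.
##...#...#..
#...#...#..#
...#...#..##
..#...#..##.
.#...#..##..
#...#..##...

12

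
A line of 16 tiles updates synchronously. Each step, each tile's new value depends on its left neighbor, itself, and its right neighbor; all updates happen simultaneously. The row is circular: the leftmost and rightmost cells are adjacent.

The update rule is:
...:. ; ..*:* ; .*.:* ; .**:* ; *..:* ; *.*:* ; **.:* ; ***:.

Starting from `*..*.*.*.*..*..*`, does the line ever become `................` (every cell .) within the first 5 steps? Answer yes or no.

****************
................
all cells are . at step 2

yes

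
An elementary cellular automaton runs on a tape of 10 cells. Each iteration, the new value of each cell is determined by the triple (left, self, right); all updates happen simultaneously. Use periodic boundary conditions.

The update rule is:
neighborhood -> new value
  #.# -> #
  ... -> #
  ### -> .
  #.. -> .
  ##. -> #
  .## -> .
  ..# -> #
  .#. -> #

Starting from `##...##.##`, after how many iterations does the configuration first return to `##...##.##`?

iteration 1: .#.##.##..
iteration 2: ###.##.#.#
iteration 3: ..##.####.
iteration 4: ##.##...#.
iteration 5: .##.#.####
iteration 6: #.####...#
iteration 7: ##...#.##.
iteration 8: .#.####.##
iteration 9: ###...##.#
iteration 10: ..#.##.##.
iteration 11: ####.##.#.
iteration 12: ...##.####
iteration 13: .##.##...#
iteration 14: #.##.#.###
iteration 15: ##.####...
iteration 16: .##...#.##
iteration 17: #.#.####.#
iteration 18: ####...##.
iteration 19: ...#.##.##
iteration 20: .####.##.#
iteration 21: #...##.###
iteration 22: #.##.##...
iteration 23: ##.##.#.##
iteration 24: .##.####..
iteration 25: #.##...#.#
iteration 26: ##.#.####.
iteration 27: .####...##
iteration 28: #...#.##.#
iteration 29: #.####.##.
iteration 30: ##...##.##

30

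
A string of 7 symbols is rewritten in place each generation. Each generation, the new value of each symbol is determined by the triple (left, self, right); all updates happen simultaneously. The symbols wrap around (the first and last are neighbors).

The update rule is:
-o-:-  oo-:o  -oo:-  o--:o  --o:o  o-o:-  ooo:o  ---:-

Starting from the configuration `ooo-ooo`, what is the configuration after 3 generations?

ooooo--

ooo--oo
ooooo-o
ooooo--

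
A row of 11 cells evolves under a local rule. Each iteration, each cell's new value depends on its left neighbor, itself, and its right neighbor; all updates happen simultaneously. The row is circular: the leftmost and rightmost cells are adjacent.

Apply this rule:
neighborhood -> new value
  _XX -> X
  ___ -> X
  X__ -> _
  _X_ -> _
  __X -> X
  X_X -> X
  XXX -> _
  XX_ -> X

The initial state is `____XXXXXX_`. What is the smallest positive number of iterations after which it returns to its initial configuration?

11

XXXXX____X_
X___X_XXX_X
X_XX_XX_XXX
XXXXXXXXX__
X_______X_X
X_XXXXXX_XX
XXX____XXX_
X_X_XXXX_XX
XX_XX__XXX_
XXXXX_XX_XX
____XXXXXX_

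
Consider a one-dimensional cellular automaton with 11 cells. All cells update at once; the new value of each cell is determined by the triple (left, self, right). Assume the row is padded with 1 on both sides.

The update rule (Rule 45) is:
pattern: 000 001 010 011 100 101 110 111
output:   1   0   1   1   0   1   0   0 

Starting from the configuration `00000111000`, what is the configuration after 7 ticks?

00100011100

01110100010
11001101011
00001011110
01101110001
11011000101
00110010111
00100011100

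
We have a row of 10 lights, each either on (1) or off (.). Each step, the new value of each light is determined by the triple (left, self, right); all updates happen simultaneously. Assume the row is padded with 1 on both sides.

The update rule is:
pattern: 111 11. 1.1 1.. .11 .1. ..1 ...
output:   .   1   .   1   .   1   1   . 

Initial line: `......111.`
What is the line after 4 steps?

1....1..1.
11..11111.
.111....1.
...11..11.

...11..11.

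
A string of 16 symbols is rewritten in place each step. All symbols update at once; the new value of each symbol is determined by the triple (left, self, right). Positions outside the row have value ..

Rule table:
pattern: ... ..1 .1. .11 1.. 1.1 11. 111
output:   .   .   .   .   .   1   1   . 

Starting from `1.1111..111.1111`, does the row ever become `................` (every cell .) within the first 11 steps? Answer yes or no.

yes

.1...1....11...1
...........1....
................
all cells are . at step 3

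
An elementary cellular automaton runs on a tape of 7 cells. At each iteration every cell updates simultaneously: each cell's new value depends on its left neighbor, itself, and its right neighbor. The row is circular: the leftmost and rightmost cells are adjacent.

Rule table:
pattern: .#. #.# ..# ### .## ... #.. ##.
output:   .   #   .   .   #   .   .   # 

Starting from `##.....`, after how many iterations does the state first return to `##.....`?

iteration 1: ##.....

1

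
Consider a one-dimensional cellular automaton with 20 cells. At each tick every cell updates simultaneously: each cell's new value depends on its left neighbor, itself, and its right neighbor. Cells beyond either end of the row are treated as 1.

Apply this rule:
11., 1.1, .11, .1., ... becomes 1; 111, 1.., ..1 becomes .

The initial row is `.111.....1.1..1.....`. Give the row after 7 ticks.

.11111.1.111..1.111.

11.1.111.111..1.111.
.11111.111.1..111.11
11...111.111..1.111.
.1.1.1.111.1..111.11
11111111.111..1.111.
.......111.1..111.11
.11111.1.111..1.111.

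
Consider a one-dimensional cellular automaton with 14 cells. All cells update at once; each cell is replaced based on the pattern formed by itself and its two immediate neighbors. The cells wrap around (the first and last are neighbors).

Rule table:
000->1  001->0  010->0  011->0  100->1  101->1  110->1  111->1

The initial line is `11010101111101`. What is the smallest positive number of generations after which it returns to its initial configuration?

11101010111110
01110101011111
10111010101111
11011101010111
11101110101011
11110111010101
11111011101010
01111101110101
10111110111010
01011111011101
10101111101110
01010111110111
10101011111011
11010101111101

14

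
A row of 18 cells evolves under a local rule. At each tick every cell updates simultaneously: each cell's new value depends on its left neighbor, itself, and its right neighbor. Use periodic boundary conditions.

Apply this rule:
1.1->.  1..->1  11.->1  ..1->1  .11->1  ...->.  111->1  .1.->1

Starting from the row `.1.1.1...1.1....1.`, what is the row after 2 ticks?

11.1.11.11.1111111

tick 1: 11.1.11.11.11..111
tick 2: 11.1.11.11.1111111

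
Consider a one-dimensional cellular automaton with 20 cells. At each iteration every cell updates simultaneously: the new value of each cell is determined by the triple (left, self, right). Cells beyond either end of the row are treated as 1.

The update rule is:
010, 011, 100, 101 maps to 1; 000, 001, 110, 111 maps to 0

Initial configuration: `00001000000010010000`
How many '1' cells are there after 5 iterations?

10001100000011011000
01001010000010110100
11101111000011101110
00011000100010011001
10010100110011010101
count of 1: 10

10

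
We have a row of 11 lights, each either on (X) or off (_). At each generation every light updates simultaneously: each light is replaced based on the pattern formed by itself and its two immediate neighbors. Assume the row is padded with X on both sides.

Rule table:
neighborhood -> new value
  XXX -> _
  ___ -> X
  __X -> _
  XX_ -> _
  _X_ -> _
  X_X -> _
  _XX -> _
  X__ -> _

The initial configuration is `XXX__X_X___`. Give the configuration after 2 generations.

_XXXXXXX___

generation 1: _________X_
generation 2: _XXXXXXX___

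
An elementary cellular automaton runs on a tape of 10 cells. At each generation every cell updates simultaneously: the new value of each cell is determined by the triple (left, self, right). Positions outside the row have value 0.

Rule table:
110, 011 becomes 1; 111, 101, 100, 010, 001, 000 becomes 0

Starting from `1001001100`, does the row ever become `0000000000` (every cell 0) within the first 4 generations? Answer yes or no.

generation 1: 0000001100
generation 2: 0000001100  (fixed point — unchanged through generation 4)
generation 4 is 0000001100, still not uniform 0

no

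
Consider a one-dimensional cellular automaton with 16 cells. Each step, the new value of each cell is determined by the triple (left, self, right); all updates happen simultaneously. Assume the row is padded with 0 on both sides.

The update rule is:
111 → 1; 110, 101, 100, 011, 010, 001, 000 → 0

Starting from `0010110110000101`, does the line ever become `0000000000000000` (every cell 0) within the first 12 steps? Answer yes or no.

0000000000000000
all cells are 0 at step 1

yes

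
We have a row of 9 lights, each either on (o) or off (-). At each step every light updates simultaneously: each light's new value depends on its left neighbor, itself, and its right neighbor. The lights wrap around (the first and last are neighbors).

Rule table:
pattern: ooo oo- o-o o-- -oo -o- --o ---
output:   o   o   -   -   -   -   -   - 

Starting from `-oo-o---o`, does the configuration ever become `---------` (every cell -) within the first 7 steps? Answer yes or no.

--o------
---------
all cells are - at step 2

yes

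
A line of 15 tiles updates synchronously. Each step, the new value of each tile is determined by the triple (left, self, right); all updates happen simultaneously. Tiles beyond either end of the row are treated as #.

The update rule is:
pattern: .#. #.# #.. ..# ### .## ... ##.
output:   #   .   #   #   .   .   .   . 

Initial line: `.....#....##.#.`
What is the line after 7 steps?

#.#.......##...

#...###..#...#.
.#.#...####.##.
.#.##.#........
.#....##......#
.##..#..#....#.
...#######..##.
#.#.......##...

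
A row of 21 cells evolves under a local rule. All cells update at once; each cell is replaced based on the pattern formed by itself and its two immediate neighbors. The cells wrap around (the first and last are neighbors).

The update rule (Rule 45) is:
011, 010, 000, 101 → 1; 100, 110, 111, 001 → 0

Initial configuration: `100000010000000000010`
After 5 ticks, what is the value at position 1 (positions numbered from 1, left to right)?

1

101111010111111111011
011000111100000000110
010010100001111110100
010011101101000001101
110010011011011101011
position 1 holds 1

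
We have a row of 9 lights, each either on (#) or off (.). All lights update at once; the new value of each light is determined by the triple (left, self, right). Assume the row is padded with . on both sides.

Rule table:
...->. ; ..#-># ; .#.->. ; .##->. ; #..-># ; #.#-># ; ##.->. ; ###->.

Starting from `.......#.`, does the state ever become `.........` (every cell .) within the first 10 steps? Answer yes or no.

no

......#.#
.....#.#.
....#.#.#
...#.#.#.
..#.#.#.#
.#.#.#.#.
#.#.#.#.#
.#.#.#.#.  (repeats step 6; period 2)
step 10: .#.#.#.#.
step 10 is .#.#.#.#., still not uniform .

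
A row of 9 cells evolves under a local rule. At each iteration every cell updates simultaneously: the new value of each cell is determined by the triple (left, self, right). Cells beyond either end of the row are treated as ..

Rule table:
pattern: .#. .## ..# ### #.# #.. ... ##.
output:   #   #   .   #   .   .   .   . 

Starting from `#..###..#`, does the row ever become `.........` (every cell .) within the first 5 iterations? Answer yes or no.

#..##...#
#..#....#
#..#....#  (fixed point — unchanged through iteration 5)
iteration 5 is #..#....#, still not uniform .

no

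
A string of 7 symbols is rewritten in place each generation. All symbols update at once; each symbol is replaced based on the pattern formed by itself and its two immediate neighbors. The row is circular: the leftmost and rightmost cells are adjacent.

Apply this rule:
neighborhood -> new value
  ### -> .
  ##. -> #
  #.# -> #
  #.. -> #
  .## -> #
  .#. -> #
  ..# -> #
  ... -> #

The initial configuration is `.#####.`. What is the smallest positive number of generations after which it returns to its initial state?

generation 1: ##...##
generation 2: .#####.

2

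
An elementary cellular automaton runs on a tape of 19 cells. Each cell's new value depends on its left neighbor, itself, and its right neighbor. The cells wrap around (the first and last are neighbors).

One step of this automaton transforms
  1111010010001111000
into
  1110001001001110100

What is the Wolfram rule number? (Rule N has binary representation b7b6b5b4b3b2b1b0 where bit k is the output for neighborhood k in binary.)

position 1: 111 → 1  (bit 7 = 1)
position 3: 110 → 0  (bit 6 = 0)
position 4: 101 → 0  (bit 5 = 0)
position 6: 100 → 1  (bit 4 = 1)
position 0: 011 → 1  (bit 3 = 1)
position 5: 010 → 0  (bit 2 = 0)
position 7: 001 → 0  (bit 1 = 0)
position 10: 000 → 0  (bit 0 = 0)
bits b7..b0 = 10011000 = 152

152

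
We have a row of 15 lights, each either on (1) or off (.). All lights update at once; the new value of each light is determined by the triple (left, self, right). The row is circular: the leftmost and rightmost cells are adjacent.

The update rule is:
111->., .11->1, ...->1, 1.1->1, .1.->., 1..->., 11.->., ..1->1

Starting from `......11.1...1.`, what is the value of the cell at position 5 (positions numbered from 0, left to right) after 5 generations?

1

1111111.1..11..
1......1..11..1
..11111..11..11
.11.....11..11.
11..11111..11..
position 5 holds 1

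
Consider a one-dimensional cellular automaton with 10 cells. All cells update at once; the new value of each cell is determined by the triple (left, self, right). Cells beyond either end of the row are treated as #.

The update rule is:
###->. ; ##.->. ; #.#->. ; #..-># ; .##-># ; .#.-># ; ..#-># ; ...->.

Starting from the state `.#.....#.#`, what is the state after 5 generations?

.##...##.#
.#.#.##..#
.#.#.#.###
.#.#.#.#..
.#.#.#.###

.#.#.#.###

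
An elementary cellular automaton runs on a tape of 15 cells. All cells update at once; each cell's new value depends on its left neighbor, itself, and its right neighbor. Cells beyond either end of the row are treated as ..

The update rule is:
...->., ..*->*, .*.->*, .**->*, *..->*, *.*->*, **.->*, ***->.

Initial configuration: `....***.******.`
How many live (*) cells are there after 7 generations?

9

...**.***....**
..*****.**..***
.**...*******.*
****.**.....***
*..*****...**.*
****...**.*****
*..**.*****...*
count of *: 9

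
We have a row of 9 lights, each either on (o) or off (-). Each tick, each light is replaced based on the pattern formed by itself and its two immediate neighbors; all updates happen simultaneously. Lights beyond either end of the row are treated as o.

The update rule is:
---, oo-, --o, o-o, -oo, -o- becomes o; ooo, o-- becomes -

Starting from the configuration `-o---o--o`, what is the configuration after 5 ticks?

oo-ooo-oo

oo-ooo-oo
-ooo-ooo-
oo-ooo-oo  (repeats tick 1; period 2)
tick 5: oo-ooo-oo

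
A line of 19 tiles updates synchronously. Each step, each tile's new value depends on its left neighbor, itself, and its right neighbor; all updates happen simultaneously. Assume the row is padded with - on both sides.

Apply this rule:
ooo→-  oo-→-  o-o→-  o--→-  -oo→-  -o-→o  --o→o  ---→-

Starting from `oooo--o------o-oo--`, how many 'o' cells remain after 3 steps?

-----oo-----oo-----
----o------o-------
---oo-----oo-------
count of o: 4

4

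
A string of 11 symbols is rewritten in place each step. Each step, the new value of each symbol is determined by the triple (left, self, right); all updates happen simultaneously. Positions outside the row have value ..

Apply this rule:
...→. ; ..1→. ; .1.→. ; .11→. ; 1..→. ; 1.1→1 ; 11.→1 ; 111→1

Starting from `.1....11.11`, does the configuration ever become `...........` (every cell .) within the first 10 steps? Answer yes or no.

yes

.......11.1
........11.
.........1.
...........
all cells are . at step 4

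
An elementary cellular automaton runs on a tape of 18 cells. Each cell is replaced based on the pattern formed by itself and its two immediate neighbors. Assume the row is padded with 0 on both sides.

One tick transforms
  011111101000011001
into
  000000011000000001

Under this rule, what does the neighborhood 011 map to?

At position 1 the neighborhood is 011; the next row has 0 there.

0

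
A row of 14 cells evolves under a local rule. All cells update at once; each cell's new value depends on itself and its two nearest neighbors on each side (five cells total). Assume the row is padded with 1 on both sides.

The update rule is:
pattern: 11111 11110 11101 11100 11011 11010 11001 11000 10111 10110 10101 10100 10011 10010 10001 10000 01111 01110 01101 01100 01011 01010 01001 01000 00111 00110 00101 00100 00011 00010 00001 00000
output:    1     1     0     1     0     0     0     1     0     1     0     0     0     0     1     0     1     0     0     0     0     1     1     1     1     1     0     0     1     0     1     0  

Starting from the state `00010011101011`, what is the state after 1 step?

11001010000001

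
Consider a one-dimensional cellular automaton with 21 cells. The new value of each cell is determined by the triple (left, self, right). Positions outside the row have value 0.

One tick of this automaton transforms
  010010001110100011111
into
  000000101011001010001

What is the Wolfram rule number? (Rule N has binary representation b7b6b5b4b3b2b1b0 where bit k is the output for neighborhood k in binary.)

position 9: 111 → 0  (bit 7 = 0)
position 10: 110 → 1  (bit 6 = 1)
position 11: 101 → 1  (bit 5 = 1)
position 2: 100 → 0  (bit 4 = 0)
position 8: 011 → 1  (bit 3 = 1)
position 1: 010 → 0  (bit 2 = 0)
position 0: 001 → 0  (bit 1 = 0)
position 6: 000 → 1  (bit 0 = 1)
bits b7..b0 = 01101001 = 105

105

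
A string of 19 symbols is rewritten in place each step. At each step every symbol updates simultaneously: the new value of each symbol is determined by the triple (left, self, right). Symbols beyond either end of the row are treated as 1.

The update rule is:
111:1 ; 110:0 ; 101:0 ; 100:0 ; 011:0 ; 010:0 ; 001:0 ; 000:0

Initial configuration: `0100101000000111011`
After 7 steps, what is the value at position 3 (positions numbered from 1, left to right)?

0

0000000000000010001
0000000000000000000
0000000000000000000  (fixed point — unchanged through step 7)
position 3 holds 0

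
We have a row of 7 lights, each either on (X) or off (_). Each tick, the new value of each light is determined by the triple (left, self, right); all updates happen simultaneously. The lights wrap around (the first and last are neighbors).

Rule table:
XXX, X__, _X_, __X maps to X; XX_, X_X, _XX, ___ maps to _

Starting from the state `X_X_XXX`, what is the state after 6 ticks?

X_X_X__

tick 1: __X__XX
tick 2: XXXXX__
tick 3: _XXX_XX
tick 4: __X____
tick 5: _XXX___
tick 6: X_X_X__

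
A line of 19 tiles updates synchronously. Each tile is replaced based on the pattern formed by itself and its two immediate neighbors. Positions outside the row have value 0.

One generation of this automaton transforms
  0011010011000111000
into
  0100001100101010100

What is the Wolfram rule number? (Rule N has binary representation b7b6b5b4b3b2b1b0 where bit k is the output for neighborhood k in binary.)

position 14: 111 → 1  (bit 7 = 1)
position 3: 110 → 0  (bit 6 = 0)
position 4: 101 → 0  (bit 5 = 0)
position 6: 100 → 1  (bit 4 = 1)
position 2: 011 → 0  (bit 3 = 0)
position 5: 010 → 0  (bit 2 = 0)
position 1: 001 → 1  (bit 1 = 1)
position 0: 000 → 0  (bit 0 = 0)
bits b7..b0 = 10010010 = 146

146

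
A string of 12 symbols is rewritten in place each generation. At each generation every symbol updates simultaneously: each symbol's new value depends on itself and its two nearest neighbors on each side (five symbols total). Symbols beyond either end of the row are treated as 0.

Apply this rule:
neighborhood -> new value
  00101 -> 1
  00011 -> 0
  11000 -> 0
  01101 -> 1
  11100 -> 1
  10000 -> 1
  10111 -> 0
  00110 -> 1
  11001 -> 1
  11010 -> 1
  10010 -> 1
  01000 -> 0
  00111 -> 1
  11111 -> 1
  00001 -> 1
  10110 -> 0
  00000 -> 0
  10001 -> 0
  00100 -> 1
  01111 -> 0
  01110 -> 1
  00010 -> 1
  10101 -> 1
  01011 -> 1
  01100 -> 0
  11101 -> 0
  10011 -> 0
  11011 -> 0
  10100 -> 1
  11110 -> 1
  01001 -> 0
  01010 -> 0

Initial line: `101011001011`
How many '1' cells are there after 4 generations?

6

generation 1: 101100111100
generation 2: 110010101101
generation 3: 101110110111
generation 4: 110100010011
count of 1: 6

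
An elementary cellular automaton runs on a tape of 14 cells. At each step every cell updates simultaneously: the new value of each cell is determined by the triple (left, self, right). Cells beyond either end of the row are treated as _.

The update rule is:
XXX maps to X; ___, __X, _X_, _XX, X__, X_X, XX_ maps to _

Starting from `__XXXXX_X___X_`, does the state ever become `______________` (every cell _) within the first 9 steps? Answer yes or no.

yes

step 1: ___XXX________
step 2: ____X_________
step 3: ______________
all cells are _ at step 3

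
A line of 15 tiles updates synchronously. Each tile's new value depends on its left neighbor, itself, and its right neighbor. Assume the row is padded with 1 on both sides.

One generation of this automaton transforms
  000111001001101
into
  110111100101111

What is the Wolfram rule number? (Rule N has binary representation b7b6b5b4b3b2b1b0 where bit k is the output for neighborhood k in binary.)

249

position 4: 111 → 1  (bit 7 = 1)
position 5: 110 → 1  (bit 6 = 1)
position 13: 101 → 1  (bit 5 = 1)
position 0: 100 → 1  (bit 4 = 1)
position 3: 011 → 1  (bit 3 = 1)
position 8: 010 → 0  (bit 2 = 0)
position 2: 001 → 0  (bit 1 = 0)
position 1: 000 → 1  (bit 0 = 1)
bits b7..b0 = 11111001 = 249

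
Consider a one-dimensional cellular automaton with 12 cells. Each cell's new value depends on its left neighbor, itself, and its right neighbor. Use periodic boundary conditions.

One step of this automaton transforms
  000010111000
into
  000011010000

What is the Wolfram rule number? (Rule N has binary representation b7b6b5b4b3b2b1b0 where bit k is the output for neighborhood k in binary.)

position 7: 111 → 1  (bit 7 = 1)
position 8: 110 → 0  (bit 6 = 0)
position 5: 101 → 1  (bit 5 = 1)
position 9: 100 → 0  (bit 4 = 0)
position 6: 011 → 0  (bit 3 = 0)
position 4: 010 → 1  (bit 2 = 1)
position 3: 001 → 0  (bit 1 = 0)
position 0: 000 → 0  (bit 0 = 0)
bits b7..b0 = 10100100 = 164

164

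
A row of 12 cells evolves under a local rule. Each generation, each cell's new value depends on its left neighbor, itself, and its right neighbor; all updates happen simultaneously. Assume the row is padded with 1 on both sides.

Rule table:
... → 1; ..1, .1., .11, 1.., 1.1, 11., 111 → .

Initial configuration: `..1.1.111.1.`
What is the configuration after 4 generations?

.1111111111.

............
.1111111111.
............  (repeats generation 1; period 2)
generation 4: .1111111111.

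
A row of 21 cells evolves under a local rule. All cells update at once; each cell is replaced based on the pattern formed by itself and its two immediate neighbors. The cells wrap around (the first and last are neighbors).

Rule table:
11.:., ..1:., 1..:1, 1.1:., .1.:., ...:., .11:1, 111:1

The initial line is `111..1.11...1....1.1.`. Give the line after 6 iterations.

11.1...1.1...1.......
1...1.....1...1......
.1...1.....1...1.....
..1...1.....1...1....
...1...1.....1...1...
....1...1.....1...1..

....1...1.....1...1..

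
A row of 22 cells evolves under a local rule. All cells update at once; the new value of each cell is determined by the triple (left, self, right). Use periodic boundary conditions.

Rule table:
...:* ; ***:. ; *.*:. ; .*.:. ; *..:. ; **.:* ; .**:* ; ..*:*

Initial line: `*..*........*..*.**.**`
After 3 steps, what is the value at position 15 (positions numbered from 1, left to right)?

.

*.*..*******..*..**.*.
....**.....*.*..***...
******.****....**.*.**
position 15 holds .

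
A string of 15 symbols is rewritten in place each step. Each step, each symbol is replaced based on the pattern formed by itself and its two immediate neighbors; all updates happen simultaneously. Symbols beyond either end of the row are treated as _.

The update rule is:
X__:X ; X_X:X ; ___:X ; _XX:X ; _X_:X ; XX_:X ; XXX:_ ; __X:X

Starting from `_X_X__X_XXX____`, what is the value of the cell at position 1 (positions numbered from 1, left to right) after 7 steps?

X

XXXXXXXXX_XXXXX
X_______XXX___X
XXXXXXXXX_XXXXX  (repeats step 1; period 2)
step 7: XXXXXXXXX_XXXXX
position 1 holds X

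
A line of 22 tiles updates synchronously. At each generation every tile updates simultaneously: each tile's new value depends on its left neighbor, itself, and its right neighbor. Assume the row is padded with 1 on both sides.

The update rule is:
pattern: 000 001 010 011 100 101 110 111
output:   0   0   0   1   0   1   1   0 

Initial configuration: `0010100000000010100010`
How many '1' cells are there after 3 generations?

0001000000000001000001
0000000000000000000001
0000000000000000000001
count of 1: 1

1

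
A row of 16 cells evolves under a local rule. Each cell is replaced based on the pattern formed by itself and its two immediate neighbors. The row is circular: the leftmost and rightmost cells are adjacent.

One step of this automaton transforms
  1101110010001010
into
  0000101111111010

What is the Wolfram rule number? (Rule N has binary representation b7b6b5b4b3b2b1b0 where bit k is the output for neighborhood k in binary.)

position 4: 111 → 1  (bit 7 = 1)
position 1: 110 → 0  (bit 6 = 0)
position 2: 101 → 0  (bit 5 = 0)
position 6: 100 → 1  (bit 4 = 1)
position 0: 011 → 0  (bit 3 = 0)
position 8: 010 → 1  (bit 2 = 1)
position 7: 001 → 1  (bit 1 = 1)
position 10: 000 → 1  (bit 0 = 1)
bits b7..b0 = 10010111 = 151

151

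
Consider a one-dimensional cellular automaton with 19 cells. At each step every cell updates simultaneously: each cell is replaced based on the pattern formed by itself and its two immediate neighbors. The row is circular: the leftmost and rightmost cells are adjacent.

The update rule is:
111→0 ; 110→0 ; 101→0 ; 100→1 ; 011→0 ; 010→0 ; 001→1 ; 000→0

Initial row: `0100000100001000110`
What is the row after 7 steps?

step 1: 1010001010010101001
step 2: 0001010001100000110
step 3: 0010001010010001001
step 4: 1101010001101010110
step 5: 0000001010000000000
step 6: 0000010001000000000
step 7: 0000101010100000000

0000101010100000000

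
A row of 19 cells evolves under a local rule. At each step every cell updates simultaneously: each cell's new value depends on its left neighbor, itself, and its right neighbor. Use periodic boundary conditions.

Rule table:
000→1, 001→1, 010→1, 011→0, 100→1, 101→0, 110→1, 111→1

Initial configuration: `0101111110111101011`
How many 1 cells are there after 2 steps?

15

0100111110011101001
0111011111101101111
count of 1: 15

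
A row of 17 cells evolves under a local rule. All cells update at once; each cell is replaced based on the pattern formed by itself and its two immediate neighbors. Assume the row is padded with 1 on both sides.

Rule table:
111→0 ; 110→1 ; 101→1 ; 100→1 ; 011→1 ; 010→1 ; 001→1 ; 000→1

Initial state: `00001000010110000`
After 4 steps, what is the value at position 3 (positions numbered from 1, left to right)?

11111111111111111
00000000000000000
11111111111111111  (repeats step 1; period 2)
step 4: 00000000000000000
position 3 holds 0

0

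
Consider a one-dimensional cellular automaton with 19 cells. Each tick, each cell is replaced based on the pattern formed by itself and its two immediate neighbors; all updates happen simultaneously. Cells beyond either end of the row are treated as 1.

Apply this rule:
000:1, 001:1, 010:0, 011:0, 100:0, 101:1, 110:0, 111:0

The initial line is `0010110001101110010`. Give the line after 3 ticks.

0101000110010000101
1010011000100111010
0100100011001000101

0100100011001000101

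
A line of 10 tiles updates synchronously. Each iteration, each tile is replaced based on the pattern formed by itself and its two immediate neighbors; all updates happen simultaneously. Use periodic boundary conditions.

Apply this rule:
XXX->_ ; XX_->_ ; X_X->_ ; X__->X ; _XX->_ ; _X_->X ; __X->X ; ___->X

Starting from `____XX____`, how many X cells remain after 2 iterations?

XXXX__XXXX
____XX____
count of X: 2

2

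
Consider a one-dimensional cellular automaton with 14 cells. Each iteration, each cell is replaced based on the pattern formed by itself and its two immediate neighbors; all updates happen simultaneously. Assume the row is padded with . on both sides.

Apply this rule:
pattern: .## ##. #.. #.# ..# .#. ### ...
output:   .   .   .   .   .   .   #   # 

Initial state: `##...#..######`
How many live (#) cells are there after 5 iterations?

7

...#.....####.
##...###..##..
...#..#......#
##......####..
...####..##..#
count of #: 7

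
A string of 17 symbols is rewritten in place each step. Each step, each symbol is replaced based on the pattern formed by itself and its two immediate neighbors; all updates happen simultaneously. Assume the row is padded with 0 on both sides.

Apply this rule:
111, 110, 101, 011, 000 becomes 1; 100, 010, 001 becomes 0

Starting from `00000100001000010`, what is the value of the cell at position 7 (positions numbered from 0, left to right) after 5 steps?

1

11110001100011000
11110101101011011
11111011110111111
11111111111111111
11111111111111111
position 7 holds 1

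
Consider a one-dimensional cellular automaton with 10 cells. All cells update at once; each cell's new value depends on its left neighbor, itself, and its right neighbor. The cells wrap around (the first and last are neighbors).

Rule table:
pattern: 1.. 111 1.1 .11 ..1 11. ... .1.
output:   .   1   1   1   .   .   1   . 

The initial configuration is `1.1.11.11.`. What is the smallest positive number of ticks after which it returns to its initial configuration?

10

tick 1: .1.11.11.1
tick 2: 1.11.11.1.
tick 3: .11.11.1.1
tick 4: 11.11.1.1.
tick 5: 1.11.1.1.1
tick 6: .11.1.1.11
tick 7: 11.1.1.11.
tick 8: 1.1.1.11.1
tick 9: .1.1.11.11
tick 10: 1.1.11.11.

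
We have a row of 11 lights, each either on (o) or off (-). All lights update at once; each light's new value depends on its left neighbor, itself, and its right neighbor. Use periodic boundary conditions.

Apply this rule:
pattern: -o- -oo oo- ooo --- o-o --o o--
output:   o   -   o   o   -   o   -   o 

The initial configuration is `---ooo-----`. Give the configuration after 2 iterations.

----ooo----
-----ooo---

-----ooo---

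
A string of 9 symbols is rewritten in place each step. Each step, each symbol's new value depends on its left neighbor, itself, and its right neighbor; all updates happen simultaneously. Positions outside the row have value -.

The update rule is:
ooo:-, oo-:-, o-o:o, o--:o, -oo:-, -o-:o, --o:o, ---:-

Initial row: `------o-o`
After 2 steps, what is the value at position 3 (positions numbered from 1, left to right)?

-

-----oooo
----o----
position 3 holds -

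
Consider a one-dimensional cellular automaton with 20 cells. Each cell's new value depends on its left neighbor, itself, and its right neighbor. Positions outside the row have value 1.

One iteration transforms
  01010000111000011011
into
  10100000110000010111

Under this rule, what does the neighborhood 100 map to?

At position 4 the neighborhood is 100; the next row has 0 there.

0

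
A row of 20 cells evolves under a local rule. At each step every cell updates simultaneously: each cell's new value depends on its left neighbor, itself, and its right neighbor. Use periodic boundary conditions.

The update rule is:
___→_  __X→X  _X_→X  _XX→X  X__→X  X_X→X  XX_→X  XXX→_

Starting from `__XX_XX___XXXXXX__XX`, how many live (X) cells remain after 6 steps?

12

XXXXXXXX_XX____XXXXX
_______XXXXX__XX____
______XX___XXXXXX___
_____XXXX_XX____XX__
____XX__XXXXX__XXXX_
___XXXXXX___XXXX__XX
count of X: 12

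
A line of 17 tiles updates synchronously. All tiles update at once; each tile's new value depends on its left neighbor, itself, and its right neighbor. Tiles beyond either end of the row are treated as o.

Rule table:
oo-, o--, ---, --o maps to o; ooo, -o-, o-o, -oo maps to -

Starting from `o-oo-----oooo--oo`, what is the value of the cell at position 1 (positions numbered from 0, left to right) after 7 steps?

o

o--oooooo---ooo--
ooo-----oooo--ooo
--oooooo---ooo---
oo-----oooo--oooo
-oooooo---ooo----
------oooo--ooooo
oooooo---ooo-----
position 1 holds o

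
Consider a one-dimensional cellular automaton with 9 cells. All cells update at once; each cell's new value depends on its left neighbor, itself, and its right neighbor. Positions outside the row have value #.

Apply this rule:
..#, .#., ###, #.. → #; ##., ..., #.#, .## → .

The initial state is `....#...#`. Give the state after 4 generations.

#..#.##..

generation 1: #..###.#.
generation 2: .##.#..#.
generation 3: ....####.
generation 4: #..#.##..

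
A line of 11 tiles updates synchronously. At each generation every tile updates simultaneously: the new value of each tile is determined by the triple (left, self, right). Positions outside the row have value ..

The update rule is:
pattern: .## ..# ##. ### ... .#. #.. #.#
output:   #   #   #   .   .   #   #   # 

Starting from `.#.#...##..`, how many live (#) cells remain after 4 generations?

generation 1: #####.####.
generation 2: #...###..##
generation 3: ##.##.#####
generation 4: #######...#
count of #: 8

8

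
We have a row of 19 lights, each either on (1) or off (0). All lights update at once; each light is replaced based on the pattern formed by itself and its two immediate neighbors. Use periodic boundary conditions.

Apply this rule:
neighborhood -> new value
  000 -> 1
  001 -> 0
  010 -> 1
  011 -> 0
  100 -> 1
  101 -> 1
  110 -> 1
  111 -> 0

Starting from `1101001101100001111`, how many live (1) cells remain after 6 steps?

10

0111100110111100000
0000110011000111111
1110011001110000001
0011001100011111100
1001100111000000111
1100110001111110000
count of 1: 10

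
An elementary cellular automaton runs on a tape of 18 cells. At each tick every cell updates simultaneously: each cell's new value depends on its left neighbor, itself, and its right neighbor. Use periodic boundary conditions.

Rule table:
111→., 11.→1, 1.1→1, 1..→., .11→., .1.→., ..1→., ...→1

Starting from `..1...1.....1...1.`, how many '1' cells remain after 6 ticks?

1...1...111...1...
..1...1...1.1...1.
1...1...1..1..1...
..1...1.........1.
1...1...1111111...
..1...1.......1.1.
count of 1: 4

4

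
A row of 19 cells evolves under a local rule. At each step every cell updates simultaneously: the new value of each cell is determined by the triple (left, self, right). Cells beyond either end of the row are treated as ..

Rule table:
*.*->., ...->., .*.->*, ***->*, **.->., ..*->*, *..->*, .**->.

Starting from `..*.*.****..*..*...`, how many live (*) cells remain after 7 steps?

10

step 1: .**.*..**.*******..
step 2: *...***....*****.*.
step 3: **.*.*.*..*.***..**
step 4: ...*.*.****..*.**..
step 5: ..**.*..**.***...*.
step 6: .*...***....*.*.***
step 7: ***.*.*.*..**.*..*.
count of *: 10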